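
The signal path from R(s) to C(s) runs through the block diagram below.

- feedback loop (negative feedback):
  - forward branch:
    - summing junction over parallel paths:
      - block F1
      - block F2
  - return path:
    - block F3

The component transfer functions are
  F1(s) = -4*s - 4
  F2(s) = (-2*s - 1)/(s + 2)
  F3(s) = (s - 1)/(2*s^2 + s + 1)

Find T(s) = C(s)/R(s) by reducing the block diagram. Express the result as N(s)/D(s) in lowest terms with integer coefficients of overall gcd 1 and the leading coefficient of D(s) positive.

First reduce the diagram to T(s).

1. parallel reduction of F1, F2 = (-4*s^2 - 14*s - 9)/(s + 2)
2. reduce the feedback loop with forward (F1+F2) and return F3, which is the overall transfer function T(s) = C(s)/R(s) in lowest terms

Answer: (8*s^4 + 32*s^3 + 36*s^2 + 23*s + 9)/(2*s^3 + 5*s^2 - 8*s - 11)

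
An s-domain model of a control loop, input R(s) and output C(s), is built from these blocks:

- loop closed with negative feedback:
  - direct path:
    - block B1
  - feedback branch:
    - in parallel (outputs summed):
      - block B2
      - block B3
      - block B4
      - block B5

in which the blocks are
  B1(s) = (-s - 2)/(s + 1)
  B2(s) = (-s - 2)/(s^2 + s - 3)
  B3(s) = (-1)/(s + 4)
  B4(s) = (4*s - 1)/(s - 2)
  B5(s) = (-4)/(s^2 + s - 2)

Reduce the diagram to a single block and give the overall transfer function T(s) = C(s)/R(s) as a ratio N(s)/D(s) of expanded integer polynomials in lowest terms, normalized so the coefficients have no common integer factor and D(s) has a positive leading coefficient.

(1) combine B2, B3, B4, B5 in parallel gives (4*s^6 + 21*s^5 + s^4 - 90*s^3 + 26*s^2 + 158*s - 140)/(s^6 + 4*s^5 - 8*s^4 - 29*s^3 + 28*s^2 + 52*s - 48)
(2) collapse the loop (B1 forward, (B2+B3+B4+B5) return), giving the overall T(s)

Hence the answer: (s^6 + 4*s^5 - 8*s^4 - 29*s^3 + 28*s^2 + 52*s - 48)/(3*s^6 + 18*s^5 + 11*s^4 - 73*s^3 - 7*s^2 + 144*s - 116)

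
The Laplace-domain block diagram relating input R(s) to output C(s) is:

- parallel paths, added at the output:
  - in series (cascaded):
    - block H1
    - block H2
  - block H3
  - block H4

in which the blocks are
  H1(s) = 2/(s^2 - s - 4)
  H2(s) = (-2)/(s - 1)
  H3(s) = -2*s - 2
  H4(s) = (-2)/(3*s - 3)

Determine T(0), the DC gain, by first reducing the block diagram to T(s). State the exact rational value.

Step 1. multiply H1, H2 (series); result (-4)/(s^3 - 2*s^2 - 3*s + 4)
Step 2. parallel reduction of (H1*H2), H3, H4; result (-6*s^4 + 6*s^3 + 28*s^2 - 4*s - 28)/(3*s^3 - 6*s^2 - 9*s + 12)
Evaluating the step-2 result (the overall T(s)) at s = 0 gives T(0) = -28/12 = -7/3.

Final answer: -7/3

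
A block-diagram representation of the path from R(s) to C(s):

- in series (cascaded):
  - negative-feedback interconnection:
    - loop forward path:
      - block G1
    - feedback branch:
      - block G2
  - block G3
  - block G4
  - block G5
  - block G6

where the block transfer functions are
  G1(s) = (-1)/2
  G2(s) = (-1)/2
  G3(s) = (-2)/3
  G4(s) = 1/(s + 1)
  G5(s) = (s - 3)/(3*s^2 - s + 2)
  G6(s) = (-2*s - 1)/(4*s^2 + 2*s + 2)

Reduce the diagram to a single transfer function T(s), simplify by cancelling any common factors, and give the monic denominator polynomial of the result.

The answer is s^5 + 7*s^4/6 + 7*s^3/6 + 7*s^2/6 + s/2 + 1/3.

Reasoning:
1. feedback reduction of G1, G2 gives (-2)/5
2. combine [G1/(1+G1*G2)], G3, G4, G5, G6 in series gives (-4*s^2 + 10*s + 6)/(90*s^5 + 105*s^4 + 105*s^3 + 105*s^2 + 45*s + 30)
T(s) is the step-2 result (common factors already cancelled). Leading coefficient of the denominator: 90. Divide through by 90 for the monic polynomial.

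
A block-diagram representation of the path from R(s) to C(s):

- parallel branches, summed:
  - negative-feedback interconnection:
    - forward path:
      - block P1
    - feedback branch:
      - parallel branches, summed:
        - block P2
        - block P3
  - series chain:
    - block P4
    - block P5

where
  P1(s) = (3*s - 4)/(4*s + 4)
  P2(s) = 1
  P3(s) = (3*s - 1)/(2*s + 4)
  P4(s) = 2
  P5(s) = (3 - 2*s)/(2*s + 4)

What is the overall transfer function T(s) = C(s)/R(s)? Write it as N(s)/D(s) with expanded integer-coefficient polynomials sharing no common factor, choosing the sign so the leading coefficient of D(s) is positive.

Step 1. sum the parallel branches P2, P3 = (5*s + 3)/(2*s + 4)
Step 2. close the feedback loop around P1, (P2+P3) = (6*s^2 + 4*s - 16)/(23*s^2 + 13*s + 4)
Step 3. multiply P4, P5 (series) = (3 - 2*s)/(s + 2)
Step 4. parallel reduction of [P1/(1+P1*(P2+P3))], (P4*P5); the result is T(s) itself (integer coefficients, no common factor, positive leading denominator coefficient)

Therefore the answer is (-40*s^3 + 59*s^2 + 23*s - 20)/(23*s^3 + 59*s^2 + 30*s + 8).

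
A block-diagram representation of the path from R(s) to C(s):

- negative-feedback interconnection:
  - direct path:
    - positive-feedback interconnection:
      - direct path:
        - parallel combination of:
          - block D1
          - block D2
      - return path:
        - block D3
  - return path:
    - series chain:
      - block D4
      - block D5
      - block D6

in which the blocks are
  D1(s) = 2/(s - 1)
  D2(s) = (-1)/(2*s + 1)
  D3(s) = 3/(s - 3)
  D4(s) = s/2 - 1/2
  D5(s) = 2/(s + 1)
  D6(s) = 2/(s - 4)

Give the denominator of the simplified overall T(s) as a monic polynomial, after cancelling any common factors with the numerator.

Step 1 - add D1, D2 (parallel): (3*s + 3)/(2*s^2 - s - 1)
Step 2 - close the feedback loop around (D1+D2), D3: (3*s^2 - 6*s - 9)/(2*s^3 - 7*s^2 - 7*s - 6)
Step 3 - multiply D4, D5, D6 (series): (2*s - 2)/(s^2 - 3*s - 4)
Step 4 - close the feedback loop around [(D1+D2)/(1-(D1+D2)*D3)], (D4*D5*D6): (3*s^3 - 18*s^2 + 15*s + 36)/(2*s^4 - 15*s^3 + 27*s^2 - 2*s + 42)
Step 4 gives the fully reduced T(s), with no common factor left to cancel. The denominator's leading coefficient is 2, so divide each of its coefficients by 2 to get the monic form.

Therefore the answer is s^4 - 15*s^3/2 + 27*s^2/2 - s + 21.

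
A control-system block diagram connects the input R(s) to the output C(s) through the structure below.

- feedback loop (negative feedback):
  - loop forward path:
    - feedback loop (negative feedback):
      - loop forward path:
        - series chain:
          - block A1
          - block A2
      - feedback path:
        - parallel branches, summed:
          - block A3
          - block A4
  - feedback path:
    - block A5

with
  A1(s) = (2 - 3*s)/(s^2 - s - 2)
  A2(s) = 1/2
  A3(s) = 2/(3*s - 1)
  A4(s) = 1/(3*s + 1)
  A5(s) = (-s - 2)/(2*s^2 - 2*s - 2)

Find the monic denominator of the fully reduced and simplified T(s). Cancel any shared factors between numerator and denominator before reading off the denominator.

Step 1 - cascade A1, A2 -> (2 - 3*s)/(2*s^2 - 2*s - 4)
Step 2 - parallel reduction of A3, A4 -> (9*s + 1)/(9*s^2 - 1)
Step 3 - feedback reduction of (A1*A2), (A3+A4) -> (-27*s^3 + 18*s^2 + 3*s - 2)/(18*s^4 - 18*s^3 - 65*s^2 + 17*s + 6)
Step 4 - feedback reduction of [(A1*A2)/(1+(A1*A2)*(A3+A4))], A5 -> (-54*s^5 + 90*s^4 + 24*s^3 - 46*s^2 - 2*s + 4)/(36*s^6 - 72*s^5 - 103*s^4 + 236*s^3 + 69*s^2 - 50*s - 8)
The result of step 4 is T(s) in lowest terms. Its denominator has leading coefficient 36; dividing the denominator through by 36 makes it monic.

Therefore the answer is s^6 - 2*s^5 - 103*s^4/36 + 59*s^3/9 + 23*s^2/12 - 25*s/18 - 2/9.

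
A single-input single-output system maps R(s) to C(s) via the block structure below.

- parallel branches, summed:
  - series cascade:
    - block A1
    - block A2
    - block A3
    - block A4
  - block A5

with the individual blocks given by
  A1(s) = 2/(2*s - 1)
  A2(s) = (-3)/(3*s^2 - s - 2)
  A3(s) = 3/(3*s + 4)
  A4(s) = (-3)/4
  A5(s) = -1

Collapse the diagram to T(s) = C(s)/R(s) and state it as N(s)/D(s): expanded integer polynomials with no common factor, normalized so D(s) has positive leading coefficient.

The answer is (-36*s^4 - 18*s^3 + 58*s^2 + 12*s + 11)/(36*s^4 + 18*s^3 - 58*s^2 - 12*s + 16).

Reasoning:
1. cascade A1, A2, A3, A4 gives 27/(36*s^4 + 18*s^3 - 58*s^2 - 12*s + 16)
2. combine (A1*A2*A3*A4), A5 in parallel, which is the overall transfer function T(s) = C(s)/R(s) in lowest terms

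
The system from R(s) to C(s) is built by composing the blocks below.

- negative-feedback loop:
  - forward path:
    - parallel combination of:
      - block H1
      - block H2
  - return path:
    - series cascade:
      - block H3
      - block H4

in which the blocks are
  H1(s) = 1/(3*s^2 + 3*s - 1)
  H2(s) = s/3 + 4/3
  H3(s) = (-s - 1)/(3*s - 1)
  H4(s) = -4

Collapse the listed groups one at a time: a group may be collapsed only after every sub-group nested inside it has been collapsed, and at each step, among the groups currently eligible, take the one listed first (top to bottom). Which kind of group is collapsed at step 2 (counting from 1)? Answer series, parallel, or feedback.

Reducing step by step:

Step 1: parallel reduction of H1, H2
Step 2: reduce the series chain H3, H4
Step 3: collapse the loop ((H1+H2) forward, (H3*H4) return)
The group at step 2 is a series group.

Answer: series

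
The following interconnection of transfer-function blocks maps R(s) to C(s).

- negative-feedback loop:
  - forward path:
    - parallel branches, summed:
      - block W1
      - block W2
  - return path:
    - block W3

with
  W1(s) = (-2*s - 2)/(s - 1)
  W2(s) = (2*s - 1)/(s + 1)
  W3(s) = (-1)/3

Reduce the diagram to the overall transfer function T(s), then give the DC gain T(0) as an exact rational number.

Reducing step by step:

[1] add W1, W2 (parallel): (-7*s - 1)/(s^2 - 1)
[2] close the feedback loop around (W1+W2), W3: (-21*s - 3)/(3*s^2 + 7*s - 2)
That last expression is T(s); at s = 0 only the constant terms survive, so T(0) = -3/(-2) = 3/2.

Answer: 3/2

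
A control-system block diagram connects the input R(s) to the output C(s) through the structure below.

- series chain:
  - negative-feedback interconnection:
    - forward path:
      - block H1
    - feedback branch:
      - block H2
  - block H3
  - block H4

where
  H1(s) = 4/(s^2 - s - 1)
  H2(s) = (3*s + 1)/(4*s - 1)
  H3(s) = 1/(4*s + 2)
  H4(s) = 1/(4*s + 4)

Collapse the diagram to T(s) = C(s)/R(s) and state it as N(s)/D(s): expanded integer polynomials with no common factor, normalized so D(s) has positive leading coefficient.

(1) close the feedback loop around H1, H2, giving (16*s - 4)/(4*s^3 - 5*s^2 + 9*s + 5)
(2) cascade [H1/(1+H1*H2)], H3, H4, which is the overall transfer function T(s) = C(s)/R(s) in lowest terms

Therefore the answer is (4*s - 1)/(16*s^5 + 4*s^4 + 14*s^3 + 64*s^2 + 48*s + 10).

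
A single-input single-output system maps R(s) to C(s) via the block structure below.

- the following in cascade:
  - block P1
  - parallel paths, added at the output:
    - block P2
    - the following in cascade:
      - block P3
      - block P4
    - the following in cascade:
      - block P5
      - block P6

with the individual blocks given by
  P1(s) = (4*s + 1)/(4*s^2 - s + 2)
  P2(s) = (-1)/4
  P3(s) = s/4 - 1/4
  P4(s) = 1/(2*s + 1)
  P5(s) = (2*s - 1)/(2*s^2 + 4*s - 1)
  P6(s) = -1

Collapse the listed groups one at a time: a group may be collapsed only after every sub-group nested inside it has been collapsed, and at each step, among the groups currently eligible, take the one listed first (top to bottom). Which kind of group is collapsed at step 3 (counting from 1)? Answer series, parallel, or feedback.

Step 1. multiply P3, P4 (series)
Step 2. series reduction of P5, P6
Step 3. add P2, (P3*P4), (P5*P6) (parallel)
Step 4. cascade P1, (P2+(P3*P4)+(P5*P6))
Step 3: parallel.

Answer: parallel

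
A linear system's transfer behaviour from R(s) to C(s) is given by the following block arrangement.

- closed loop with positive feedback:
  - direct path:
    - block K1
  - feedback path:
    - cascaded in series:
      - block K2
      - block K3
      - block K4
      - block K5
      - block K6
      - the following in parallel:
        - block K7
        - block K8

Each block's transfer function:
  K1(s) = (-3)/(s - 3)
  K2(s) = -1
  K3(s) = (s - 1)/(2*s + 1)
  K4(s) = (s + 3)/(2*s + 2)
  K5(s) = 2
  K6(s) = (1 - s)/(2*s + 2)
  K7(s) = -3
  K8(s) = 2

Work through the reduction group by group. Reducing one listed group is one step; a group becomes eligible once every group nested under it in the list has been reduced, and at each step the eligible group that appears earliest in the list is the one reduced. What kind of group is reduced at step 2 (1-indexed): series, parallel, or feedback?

Step 1: combine K7, K8 in parallel
Step 2: cascade K2, K3, K4, K5, K6, (K7+K8)
Step 3: apply the feedback formula to K1, (K2*K3*K4*K5*K6*(K7+K8))
The group at step 2 is a series group.

Answer: series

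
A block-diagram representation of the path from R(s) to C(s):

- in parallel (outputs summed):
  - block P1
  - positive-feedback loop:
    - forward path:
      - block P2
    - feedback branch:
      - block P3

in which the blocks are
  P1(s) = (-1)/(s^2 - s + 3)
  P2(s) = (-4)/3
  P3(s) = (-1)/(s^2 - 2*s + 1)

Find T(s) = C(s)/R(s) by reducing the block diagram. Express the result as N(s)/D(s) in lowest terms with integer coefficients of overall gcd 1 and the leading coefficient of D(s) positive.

Reducing step by step:

Step 1 - reduce the feedback loop with forward P2 and return P3; result (-4*s^2 + 8*s - 4)/(3*s^2 - 6*s - 1)
Step 2 - parallel reduction of P1, [P2/(1-P2*P3)], which is the overall transfer function T(s) = C(s)/R(s) in lowest terms

Answer: (-4*s^4 + 12*s^3 - 27*s^2 + 34*s - 11)/(3*s^4 - 9*s^3 + 14*s^2 - 17*s - 3)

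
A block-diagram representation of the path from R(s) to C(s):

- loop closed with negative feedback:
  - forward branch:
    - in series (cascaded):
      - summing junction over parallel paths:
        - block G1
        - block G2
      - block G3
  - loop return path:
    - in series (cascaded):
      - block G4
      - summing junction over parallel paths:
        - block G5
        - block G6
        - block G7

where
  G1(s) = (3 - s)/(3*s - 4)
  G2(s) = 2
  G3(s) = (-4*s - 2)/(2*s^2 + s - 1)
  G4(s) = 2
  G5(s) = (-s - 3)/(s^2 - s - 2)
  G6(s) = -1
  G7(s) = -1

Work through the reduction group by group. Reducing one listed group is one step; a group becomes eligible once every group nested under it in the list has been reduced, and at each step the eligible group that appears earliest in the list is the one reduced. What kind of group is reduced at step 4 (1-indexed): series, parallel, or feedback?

(1) combine G1, G2 in parallel
(2) cascade (G1+G2), G3
(3) reduce the parallel group G5, G6, G7
(4) reduce the series chain G4, (G5+G6+G7)
(5) close the feedback loop around ((G1+G2)*G3), (G4*(G5+G6+G7))
The group at step 4 is a series group.

Therefore the answer is series.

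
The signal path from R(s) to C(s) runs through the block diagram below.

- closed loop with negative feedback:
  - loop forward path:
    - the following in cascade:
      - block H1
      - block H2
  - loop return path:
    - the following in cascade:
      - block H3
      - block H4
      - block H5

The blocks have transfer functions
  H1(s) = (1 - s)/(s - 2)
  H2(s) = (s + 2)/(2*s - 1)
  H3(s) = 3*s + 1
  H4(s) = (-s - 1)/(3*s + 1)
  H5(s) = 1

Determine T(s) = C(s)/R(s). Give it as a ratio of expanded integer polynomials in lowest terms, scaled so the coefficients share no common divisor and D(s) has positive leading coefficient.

Step 1: reduce the series chain H1, H2: (-s^2 - s + 2)/(2*s^2 - 5*s + 2)
Step 2: cascade H3, H4, H5: -s - 1
Step 3: collapse the loop ((H1*H2) forward, (H3*H4*H5) return): this yields T(s), and no further normalization is needed

Answer: (-s^2 - s + 2)/(s^3 + 4*s^2 - 6*s)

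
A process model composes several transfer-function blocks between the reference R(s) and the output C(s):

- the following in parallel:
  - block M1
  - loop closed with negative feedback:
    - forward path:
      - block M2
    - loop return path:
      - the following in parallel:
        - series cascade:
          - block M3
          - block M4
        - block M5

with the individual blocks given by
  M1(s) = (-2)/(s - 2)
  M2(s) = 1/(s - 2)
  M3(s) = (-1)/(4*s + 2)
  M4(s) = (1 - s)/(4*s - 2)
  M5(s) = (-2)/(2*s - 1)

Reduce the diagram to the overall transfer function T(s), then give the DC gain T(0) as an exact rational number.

Answer: 5

Working:
Step 1: series reduction of M3, M4 = (s - 1)/(16*s^2 - 4)
Step 2: add (M3*M4), M5 (parallel) = (-15*s - 9)/(16*s^2 - 4)
Step 3: apply the feedback formula to M2, ((M3*M4)+M5) = (16*s^2 - 4)/(16*s^3 - 32*s^2 - 19*s - 1)
Step 4: add M1, [M2/(1+M2*((M3*M4)+M5))] (parallel) = (-16*s^3 + 32*s^2 + 34*s + 10)/(16*s^4 - 64*s^3 + 45*s^2 + 37*s + 2)
Step 4 gives the overall T(s). Then T(0) = 10/2 = 5.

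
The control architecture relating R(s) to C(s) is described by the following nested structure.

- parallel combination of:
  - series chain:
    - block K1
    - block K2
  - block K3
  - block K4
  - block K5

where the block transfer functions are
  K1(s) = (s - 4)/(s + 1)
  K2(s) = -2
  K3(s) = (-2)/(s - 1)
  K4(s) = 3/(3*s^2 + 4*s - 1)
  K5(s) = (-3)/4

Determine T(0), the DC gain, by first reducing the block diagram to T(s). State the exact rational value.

Answer: 25/4

Working:
Step 1: multiply K1, K2 (series) -> (8 - 2*s)/(s + 1)
Step 2: combine (K1*K2), K3, K4, K5 in parallel -> (-33*s^4 + 52*s^3 + 40*s^2 - 180*s + 25)/(12*s^4 + 16*s^3 - 16*s^2 - 16*s + 4)
The step-2 result is T(s). Setting s = 0: T(0) = 25/4.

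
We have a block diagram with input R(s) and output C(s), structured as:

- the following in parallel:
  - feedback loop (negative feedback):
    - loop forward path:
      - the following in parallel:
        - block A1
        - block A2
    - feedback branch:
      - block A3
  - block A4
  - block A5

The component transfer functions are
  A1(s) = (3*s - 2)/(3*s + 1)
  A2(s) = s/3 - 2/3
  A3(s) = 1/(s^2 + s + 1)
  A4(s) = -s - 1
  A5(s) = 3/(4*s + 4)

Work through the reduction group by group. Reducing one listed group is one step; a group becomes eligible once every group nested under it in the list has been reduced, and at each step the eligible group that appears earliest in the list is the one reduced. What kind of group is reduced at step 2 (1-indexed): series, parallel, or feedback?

The answer is feedback.

Reasoning:
Step 1 - sum the parallel branches A1, A2
Step 2 - apply the feedback formula to (A1+A2), A3
Step 3 - combine [(A1+A2)/(1+(A1+A2)*A3)], A4, A5 in parallel
At step 2 the group reduced is feedback.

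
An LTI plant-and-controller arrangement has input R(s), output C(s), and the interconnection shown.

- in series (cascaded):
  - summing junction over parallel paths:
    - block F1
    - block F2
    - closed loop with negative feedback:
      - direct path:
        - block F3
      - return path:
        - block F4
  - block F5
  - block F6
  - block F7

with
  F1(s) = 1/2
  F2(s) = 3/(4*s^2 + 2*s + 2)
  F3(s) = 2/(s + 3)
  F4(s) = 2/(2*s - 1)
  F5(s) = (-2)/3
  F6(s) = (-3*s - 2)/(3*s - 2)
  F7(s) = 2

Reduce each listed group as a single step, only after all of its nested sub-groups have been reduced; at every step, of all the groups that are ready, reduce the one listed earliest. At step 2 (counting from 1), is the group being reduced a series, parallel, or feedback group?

Answer: parallel

Working:
[1] apply the feedback formula to F3, F4
[2] combine F1, F2, [F3/(1+F3*F4)] in parallel
[3] combine (F1+F2+[F3/(1+F3*F4)]), F5, F6, F7 in series
Step 2: parallel.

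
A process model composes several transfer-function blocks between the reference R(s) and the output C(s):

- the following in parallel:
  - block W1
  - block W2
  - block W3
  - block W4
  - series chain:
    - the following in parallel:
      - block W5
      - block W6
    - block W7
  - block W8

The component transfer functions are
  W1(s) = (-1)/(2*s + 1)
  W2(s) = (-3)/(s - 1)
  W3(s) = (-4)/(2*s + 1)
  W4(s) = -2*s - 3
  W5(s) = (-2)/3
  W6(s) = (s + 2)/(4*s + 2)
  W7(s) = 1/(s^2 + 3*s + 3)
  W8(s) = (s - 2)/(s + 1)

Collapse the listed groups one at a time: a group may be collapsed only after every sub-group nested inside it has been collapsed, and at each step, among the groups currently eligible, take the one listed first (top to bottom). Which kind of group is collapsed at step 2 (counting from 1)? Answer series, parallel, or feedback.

Answer: series

Working:
(1) add W5, W6 (parallel)
(2) series reduction of (W5+W6), W7
(3) sum the parallel branches W1, W2, W3, W4, ((W5+W6)*W7), W8
The group at step 2 is a series group.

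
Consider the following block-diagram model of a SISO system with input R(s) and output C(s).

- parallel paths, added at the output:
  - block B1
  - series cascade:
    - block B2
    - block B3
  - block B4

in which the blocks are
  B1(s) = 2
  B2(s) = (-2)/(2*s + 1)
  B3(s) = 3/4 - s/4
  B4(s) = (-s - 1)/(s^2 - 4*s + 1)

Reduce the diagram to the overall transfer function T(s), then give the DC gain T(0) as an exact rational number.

First reduce the diagram to T(s).

Step 1. combine B2, B3 in series: (s - 3)/(4*s + 2)
Step 2. parallel reduction of B1, (B2*B3), B4: (9*s^3 - 39*s^2 - s - 1)/(4*s^3 - 14*s^2 - 4*s + 2)
Evaluating the step-2 result (the overall T(s)) at s = 0 gives T(0) = -1/2.

Answer: -1/2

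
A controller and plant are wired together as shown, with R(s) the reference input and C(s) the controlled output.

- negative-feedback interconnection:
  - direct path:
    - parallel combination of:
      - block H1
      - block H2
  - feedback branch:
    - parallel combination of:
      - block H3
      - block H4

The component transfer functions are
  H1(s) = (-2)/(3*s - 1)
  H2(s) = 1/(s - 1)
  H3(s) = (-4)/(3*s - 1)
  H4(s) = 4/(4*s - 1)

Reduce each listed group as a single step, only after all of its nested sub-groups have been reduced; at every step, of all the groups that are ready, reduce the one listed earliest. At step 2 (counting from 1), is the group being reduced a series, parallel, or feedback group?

Reducing step by step:

(1) parallel reduction of H1, H2
(2) add H3, H4 (parallel)
(3) apply the feedback formula to (H1+H2), (H3+H4)
Step 2: parallel.

Answer: parallel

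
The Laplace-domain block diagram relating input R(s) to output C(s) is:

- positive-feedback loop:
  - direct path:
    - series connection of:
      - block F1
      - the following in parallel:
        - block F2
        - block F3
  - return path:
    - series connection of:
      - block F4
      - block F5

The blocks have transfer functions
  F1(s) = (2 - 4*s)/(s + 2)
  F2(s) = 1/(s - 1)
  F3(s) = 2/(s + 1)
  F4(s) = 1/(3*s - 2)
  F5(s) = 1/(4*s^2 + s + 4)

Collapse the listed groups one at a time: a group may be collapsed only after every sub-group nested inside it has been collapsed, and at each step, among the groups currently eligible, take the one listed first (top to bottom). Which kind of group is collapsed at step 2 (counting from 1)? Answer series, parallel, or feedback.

Reducing step by step:

Step 1 - combine F2, F3 in parallel
Step 2 - cascade F1, (F2+F3)
Step 3 - multiply F4, F5 (series)
Step 4 - reduce the feedback loop with forward (F1*(F2+F3)) and return (F4*F5)
Step 2: series.

Answer: series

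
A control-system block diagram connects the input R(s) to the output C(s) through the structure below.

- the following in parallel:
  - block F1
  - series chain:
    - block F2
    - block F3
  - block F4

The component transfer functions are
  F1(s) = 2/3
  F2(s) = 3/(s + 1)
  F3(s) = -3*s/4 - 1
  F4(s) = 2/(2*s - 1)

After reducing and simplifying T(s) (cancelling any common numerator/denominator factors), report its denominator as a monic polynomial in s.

Step 1 - combine F2, F3 in series gives (-9*s - 12)/(4*s + 4)
Step 2 - parallel reduction of F1, (F2*F3), F4 gives (-38*s^2 - 13*s + 52)/(24*s^2 + 12*s - 12)
The result of step 2 is T(s) in lowest terms. Its denominator has leading coefficient 24; dividing the denominator through by 24 makes it monic.

Therefore the answer is s^2 + s/2 - 1/2.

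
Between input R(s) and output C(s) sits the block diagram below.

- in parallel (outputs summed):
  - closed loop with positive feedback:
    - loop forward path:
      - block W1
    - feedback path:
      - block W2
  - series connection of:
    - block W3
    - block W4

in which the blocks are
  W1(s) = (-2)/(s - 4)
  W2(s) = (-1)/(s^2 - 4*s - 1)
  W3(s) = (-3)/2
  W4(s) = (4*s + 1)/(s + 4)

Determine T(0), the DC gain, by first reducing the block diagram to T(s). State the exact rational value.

[1] apply the feedback formula to W1, W2, giving (-2*s^2 + 8*s + 2)/(s^3 - 8*s^2 + 15*s + 2)
[2] cascade W3, W4, giving (-12*s - 3)/(2*s + 8)
[3] parallel reduction of [W1/(1-W1*W2)], (W3*W4), giving (-12*s^4 + 89*s^3 - 156*s^2 - s + 10)/(2*s^4 - 8*s^3 - 34*s^2 + 124*s + 16)
Evaluating the step-3 result (the overall T(s)) at s = 0 gives T(0) = 10/16 = 5/8.

Hence the answer: 5/8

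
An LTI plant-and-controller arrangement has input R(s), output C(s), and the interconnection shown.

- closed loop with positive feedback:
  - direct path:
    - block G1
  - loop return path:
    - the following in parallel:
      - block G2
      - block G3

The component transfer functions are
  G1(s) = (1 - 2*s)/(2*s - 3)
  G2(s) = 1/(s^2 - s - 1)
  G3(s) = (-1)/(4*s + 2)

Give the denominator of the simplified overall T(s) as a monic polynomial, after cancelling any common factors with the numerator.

(1) combine G2, G3 in parallel = (-s^2 + 5*s + 3)/(4*s^3 - 2*s^2 - 6*s - 2)
(2) collapse the loop (G1 forward, (G2+G3) return) = (-8*s^4 + 8*s^3 + 10*s^2 - 2*s - 2)/(8*s^4 - 18*s^3 + 5*s^2 + 15*s + 3)
The result of step 2 is T(s) in lowest terms. Its denominator has leading coefficient 8; dividing the denominator through by 8 makes it monic.

Final answer: s^4 - 9*s^3/4 + 5*s^2/8 + 15*s/8 + 3/8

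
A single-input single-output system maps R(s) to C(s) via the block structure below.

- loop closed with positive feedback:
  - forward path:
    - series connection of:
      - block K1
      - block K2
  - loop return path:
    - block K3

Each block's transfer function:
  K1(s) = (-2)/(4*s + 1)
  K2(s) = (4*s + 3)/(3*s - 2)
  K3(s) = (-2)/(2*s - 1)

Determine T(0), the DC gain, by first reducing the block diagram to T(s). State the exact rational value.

First reduce the diagram to T(s).

[1] multiply K1, K2 (series); result (-8*s - 6)/(12*s^2 - 5*s - 2)
[2] close the feedback loop around (K1*K2), K3; result (-16*s^2 - 4*s + 6)/(24*s^3 - 22*s^2 - 15*s - 10)
DC gain: substitute s = 0 into T(s) from step 2: T(0) = 6/(-10) = -3/5.

Answer: -3/5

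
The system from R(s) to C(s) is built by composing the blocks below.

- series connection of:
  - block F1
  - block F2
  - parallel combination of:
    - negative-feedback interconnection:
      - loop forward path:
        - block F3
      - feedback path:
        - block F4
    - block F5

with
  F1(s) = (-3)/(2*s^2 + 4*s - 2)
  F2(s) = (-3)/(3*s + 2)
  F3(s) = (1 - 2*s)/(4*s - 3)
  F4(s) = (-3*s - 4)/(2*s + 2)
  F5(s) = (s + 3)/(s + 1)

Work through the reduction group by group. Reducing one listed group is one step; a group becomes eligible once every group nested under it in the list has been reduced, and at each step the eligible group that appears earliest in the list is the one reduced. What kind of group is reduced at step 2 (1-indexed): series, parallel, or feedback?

(1) apply the feedback formula to F3, F4
(2) add [F3/(1+F3*F4)], F5 (parallel)
(3) multiply F1, F2, ([F3/(1+F3*F4)]+F5) (series)
The group at step 2 is a parallel group.

Hence the answer: parallel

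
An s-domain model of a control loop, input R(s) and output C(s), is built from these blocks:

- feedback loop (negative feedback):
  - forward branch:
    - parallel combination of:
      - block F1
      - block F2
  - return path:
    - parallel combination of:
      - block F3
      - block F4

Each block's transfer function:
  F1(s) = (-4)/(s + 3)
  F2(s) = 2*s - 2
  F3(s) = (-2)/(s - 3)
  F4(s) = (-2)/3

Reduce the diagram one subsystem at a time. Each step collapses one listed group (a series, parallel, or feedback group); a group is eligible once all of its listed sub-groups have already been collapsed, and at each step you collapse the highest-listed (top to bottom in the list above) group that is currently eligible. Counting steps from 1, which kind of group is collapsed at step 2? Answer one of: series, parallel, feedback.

Reducing step by step:

Step 1: add F1, F2 (parallel)
Step 2: sum the parallel branches F3, F4
Step 3: close the feedback loop around (F1+F2), (F3+F4)
Step 2: parallel.

Answer: parallel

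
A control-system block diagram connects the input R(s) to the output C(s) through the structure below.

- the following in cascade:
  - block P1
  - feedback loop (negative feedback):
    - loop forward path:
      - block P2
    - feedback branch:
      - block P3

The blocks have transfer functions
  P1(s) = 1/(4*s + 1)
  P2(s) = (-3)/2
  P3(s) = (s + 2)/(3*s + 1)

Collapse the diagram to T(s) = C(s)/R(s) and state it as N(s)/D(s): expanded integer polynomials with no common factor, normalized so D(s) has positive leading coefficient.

Step 1: close the feedback loop around P2, P3 gives (-9*s - 3)/(3*s - 4)
Step 2: combine P1, [P2/(1+P2*P3)] in series: this yields T(s), and no further normalization is needed

Final answer: (-9*s - 3)/(12*s^2 - 13*s - 4)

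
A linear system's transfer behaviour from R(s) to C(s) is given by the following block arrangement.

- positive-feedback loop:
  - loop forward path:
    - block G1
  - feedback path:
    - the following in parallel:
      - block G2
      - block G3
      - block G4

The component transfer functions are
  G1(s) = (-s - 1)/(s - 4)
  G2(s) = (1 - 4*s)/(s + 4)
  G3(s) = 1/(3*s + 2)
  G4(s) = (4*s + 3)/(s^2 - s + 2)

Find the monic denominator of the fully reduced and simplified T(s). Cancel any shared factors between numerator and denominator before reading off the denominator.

Answer: s^5 - 7*s^4/9 - 3*s^3 - 131*s^2/9 - 32*s/9 + 28/9

Working:
1. sum the parallel branches G2, G3, G4: (-12*s^4 + 20*s^3 + 51*s^2 + 60*s + 36)/(3*s^4 + 11*s^3 + 20*s + 16)
2. feedback reduction of G1, (G2+G3+G4): (3*s^5 + 14*s^4 + 11*s^3 + 20*s^2 + 36*s + 16)/(9*s^5 - 7*s^4 - 27*s^3 - 131*s^2 - 32*s + 28)
T(s) is the step-2 result (common factors already cancelled). Leading coefficient of the denominator: 9. Divide through by 9 for the monic polynomial.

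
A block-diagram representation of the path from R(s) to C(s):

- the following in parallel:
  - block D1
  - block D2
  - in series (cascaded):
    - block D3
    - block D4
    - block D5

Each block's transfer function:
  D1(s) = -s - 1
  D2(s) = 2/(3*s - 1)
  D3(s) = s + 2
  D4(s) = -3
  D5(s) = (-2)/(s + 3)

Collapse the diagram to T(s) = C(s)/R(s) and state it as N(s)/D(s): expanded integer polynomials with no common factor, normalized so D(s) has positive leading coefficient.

First reduce the diagram to T(s).

[1] multiply D3, D4, D5 (series); result (6*s + 12)/(s + 3)
[2] parallel reduction of D1, D2, (D3*D4*D5): this yields T(s), and no further normalization is needed

Answer: (-3*s^3 + 7*s^2 + 27*s - 3)/(3*s^2 + 8*s - 3)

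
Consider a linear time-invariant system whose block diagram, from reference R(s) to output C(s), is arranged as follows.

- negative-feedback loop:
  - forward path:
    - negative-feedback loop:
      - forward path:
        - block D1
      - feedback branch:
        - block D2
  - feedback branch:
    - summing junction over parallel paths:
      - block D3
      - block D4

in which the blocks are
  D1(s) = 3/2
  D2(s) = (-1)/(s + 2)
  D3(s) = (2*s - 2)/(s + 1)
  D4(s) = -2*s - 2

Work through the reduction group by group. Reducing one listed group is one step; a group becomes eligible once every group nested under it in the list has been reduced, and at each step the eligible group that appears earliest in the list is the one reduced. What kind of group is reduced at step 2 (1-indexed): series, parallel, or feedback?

[1] apply the feedback formula to D1, D2
[2] reduce the parallel group D3, D4
[3] collapse the loop ([D1/(1+D1*D2)] forward, (D3+D4) return)
The group at step 2 is a parallel group.

Hence the answer: parallel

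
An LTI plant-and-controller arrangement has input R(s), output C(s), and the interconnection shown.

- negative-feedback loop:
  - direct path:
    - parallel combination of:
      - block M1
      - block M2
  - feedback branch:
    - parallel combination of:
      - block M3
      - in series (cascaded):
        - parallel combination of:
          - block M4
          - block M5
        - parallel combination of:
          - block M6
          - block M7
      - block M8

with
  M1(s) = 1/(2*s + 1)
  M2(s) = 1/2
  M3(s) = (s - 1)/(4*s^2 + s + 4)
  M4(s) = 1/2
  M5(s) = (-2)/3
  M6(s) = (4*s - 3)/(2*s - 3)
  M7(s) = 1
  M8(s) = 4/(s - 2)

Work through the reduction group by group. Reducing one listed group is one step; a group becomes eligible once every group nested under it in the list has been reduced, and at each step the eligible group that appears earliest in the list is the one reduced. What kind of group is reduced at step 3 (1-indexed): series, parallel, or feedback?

Reducing step by step:

Step 1. parallel reduction of M1, M2
Step 2. parallel reduction of M4, M5
Step 3. reduce the parallel group M6, M7
Step 4. cascade (M4+M5), (M6+M7)
Step 5. add M3, ((M4+M5)*(M6+M7)), M8 (parallel)
Step 6. reduce the feedback loop with forward (M1+M2) and return (M3+((M4+M5)*(M6+M7))+M8)
Step 3 collapses a parallel group.

Answer: parallel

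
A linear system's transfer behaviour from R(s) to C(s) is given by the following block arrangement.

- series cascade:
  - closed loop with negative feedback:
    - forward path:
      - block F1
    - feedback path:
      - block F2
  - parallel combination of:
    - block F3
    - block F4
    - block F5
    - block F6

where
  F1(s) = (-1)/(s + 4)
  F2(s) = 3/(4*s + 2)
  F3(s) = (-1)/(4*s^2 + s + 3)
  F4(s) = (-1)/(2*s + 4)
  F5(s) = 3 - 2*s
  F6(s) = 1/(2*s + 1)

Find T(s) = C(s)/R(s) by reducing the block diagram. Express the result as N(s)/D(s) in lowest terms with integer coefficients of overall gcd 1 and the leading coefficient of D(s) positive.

The answer is (32*s^5 + 40*s^4 - 56*s^3 - 54*s^2 - 71*s - 41)/(16*s^5 + 108*s^4 + 202*s^3 + 159*s^2 + 133*s + 30).

Reasoning:
1. collapse the loop (F1 forward, F2 return) -> (-4*s - 2)/(4*s^2 + 18*s + 5)
2. combine F3, F4, F5, F6 in parallel -> (-32*s^5 - 40*s^4 + 56*s^3 + 54*s^2 + 71*s + 41)/(16*s^4 + 44*s^3 + 38*s^2 + 34*s + 12)
3. combine [F1/(1+F1*F2)], (F3+F4+F5+F6) in series; the result is T(s) itself (integer coefficients, no common factor, positive leading denominator coefficient)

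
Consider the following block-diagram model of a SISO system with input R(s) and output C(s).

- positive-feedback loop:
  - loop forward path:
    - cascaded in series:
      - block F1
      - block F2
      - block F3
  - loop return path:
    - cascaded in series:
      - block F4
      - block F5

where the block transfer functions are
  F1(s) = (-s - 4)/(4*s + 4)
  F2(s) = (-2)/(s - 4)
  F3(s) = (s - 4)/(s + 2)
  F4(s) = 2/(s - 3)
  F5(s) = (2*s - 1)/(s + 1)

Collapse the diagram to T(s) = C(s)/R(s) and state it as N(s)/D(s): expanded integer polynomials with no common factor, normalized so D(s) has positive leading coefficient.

The answer is (s^3 + 2*s^2 - 11*s - 12)/(2*s^4 + 2*s^3 - 18*s^2 - 40*s - 4).

Reasoning:
Step 1 - combine F1, F2, F3 in series: (s + 4)/(2*s^2 + 6*s + 4)
Step 2 - cascade F4, F5: (4*s - 2)/(s^2 - 2*s - 3)
Step 3 - feedback reduction of (F1*F2*F3), (F4*F5): this yields T(s), and no further normalization is needed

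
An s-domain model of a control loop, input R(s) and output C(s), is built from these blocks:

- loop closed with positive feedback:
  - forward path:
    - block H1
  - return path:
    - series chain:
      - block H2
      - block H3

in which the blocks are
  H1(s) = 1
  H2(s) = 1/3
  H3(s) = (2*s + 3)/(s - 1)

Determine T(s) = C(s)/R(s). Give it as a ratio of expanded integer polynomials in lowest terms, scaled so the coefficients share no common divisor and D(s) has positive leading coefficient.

1. cascade H2, H3 -> (2*s + 3)/(3*s - 3)
2. collapse the loop (H1 forward, (H2*H3) return): this yields T(s), and no further normalization is needed

Answer: (3*s - 3)/(s - 6)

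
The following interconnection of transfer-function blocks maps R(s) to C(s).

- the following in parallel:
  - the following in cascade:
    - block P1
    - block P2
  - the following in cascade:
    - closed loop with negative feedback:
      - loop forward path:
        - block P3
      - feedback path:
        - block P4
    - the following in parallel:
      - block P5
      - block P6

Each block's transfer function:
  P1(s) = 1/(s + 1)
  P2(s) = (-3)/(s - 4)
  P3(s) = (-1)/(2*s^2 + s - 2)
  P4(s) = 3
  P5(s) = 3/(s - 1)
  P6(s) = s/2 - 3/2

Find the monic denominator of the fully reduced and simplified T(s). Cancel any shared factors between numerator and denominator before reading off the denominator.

Step 1. series reduction of P1, P2: (-3)/(s^2 - 3*s - 4)
Step 2. reduce the feedback loop with forward P3 and return P4: (-1)/(2*s^2 + s - 5)
Step 3. combine P5, P6 in parallel: (s^2 - 4*s + 9)/(2*s - 2)
Step 4. multiply [P3/(1+P3*P4)], (P5+P6) (series): (-s^2 + 4*s - 9)/(4*s^3 - 2*s^2 - 12*s + 10)
Step 5. parallel reduction of (P1*P2), ([P3/(1+P3*P4)]*(P5+P6)): (-s^4 - 5*s^3 - 11*s^2 + 47*s + 6)/(4*s^5 - 14*s^4 - 22*s^3 + 54*s^2 + 18*s - 40)
The result of step 5 is T(s) in lowest terms. Its denominator has leading coefficient 4; dividing the denominator through by 4 makes it monic.

Final answer: s^5 - 7*s^4/2 - 11*s^3/2 + 27*s^2/2 + 9*s/2 - 10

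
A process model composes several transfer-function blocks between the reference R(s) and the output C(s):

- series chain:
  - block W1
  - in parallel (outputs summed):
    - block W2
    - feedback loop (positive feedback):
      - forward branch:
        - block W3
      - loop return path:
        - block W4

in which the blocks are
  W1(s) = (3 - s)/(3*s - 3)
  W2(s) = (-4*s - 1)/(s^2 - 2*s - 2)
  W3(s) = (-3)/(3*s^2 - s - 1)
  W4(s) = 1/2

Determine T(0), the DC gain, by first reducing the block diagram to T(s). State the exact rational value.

(1) apply the feedback formula to W3, W4: (-6)/(6*s^2 - 2*s + 1)
(2) parallel reduction of W2, [W3/(1-W3*W4)]: (-24*s^3 - 4*s^2 + 10*s + 11)/(6*s^4 - 14*s^3 - 7*s^2 + 2*s - 2)
(3) series reduction of W1, (W2+[W3/(1-W3*W4)]): (24*s^4 - 68*s^3 - 22*s^2 + 19*s + 33)/(18*s^5 - 60*s^4 + 21*s^3 + 27*s^2 - 12*s + 6)
The step-3 result is T(s). Setting s = 0: T(0) = 33/6 = 11/2.

Hence the answer: 11/2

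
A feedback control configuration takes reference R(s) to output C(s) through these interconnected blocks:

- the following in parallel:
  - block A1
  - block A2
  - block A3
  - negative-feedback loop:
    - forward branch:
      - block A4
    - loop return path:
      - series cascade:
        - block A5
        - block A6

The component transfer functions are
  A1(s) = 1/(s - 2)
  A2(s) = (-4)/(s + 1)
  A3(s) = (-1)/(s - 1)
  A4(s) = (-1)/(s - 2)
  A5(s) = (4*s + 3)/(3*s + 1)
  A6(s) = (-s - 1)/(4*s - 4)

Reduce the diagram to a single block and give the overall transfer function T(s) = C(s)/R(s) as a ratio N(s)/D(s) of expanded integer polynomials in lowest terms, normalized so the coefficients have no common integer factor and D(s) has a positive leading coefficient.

Step 1 - multiply A5, A6 (series) = (-4*s^2 - 7*s - 3)/(12*s^2 - 8*s - 4)
Step 2 - feedback reduction of A4, (A5*A6) = (-12*s^2 + 8*s + 4)/(12*s^3 - 28*s^2 + 19*s + 11)
Step 3 - reduce the parallel group A1, A2, A3, [A4/(1+A4*(A5*A6))]: this yields T(s), and no further normalization is needed

Hence the answer: (-60*s^5 + 300*s^4 - 524*s^3 + 359*s^2 + 22*s - 69)/(12*s^6 - 52*s^5 + 63*s^4 + 25*s^3 - 97*s^2 + 27*s + 22)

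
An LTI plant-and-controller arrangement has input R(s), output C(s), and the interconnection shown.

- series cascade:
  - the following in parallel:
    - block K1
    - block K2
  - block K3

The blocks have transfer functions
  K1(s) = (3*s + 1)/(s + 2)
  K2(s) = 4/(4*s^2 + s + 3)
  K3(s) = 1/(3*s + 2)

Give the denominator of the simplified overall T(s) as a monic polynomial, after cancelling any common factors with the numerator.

The answer is s^4 + 35*s^3/12 + 11*s^2/4 + 7*s/3 + 1.

Reasoning:
Step 1. sum the parallel branches K1, K2; result (12*s^3 + 7*s^2 + 14*s + 11)/(4*s^3 + 9*s^2 + 5*s + 6)
Step 2. series reduction of (K1+K2), K3; result (12*s^3 + 7*s^2 + 14*s + 11)/(12*s^4 + 35*s^3 + 33*s^2 + 28*s + 12)
The result of step 2 is T(s) in lowest terms. Its denominator has leading coefficient 12; dividing the denominator through by 12 makes it monic.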